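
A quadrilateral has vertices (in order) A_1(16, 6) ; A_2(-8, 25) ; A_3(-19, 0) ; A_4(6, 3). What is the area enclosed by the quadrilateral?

427

Σ = (448) + (475) + (-57) + (-12) = 854
Area = |Σ|/2 = 427.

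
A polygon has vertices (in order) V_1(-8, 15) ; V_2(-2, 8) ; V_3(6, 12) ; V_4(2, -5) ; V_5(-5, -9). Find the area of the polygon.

175

Cross-terms: -34, -72, -54, -43, -147  ⇒  Σ = -350
Area = |Σ|/2 = 175.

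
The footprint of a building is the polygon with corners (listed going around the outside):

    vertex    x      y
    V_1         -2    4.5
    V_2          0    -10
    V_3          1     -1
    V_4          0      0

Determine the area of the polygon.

15

Cross-terms: 20, 10, 0, 0  ⇒  Σ = 30
Area = |Σ|/2 = 15.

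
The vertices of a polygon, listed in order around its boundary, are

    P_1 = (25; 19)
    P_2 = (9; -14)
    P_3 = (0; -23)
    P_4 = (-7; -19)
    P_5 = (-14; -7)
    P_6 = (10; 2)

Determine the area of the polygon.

462

Apply the shoelace (surveyor's) formula: 2A = Σ (x_i·y_{i+1} − x_{i+1}·y_i), indices taken mod 6.
Σ = (-521) + (-207) + (-161) + (-217) + (42) + (140) = -924
Area = |Σ|/2 = 462.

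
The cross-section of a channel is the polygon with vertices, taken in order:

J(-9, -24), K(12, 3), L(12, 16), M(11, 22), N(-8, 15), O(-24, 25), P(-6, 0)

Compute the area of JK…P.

Apply the shoelace (surveyor's) formula: 2A = Σ (x_i·y_{i+1} − x_{i+1}·y_i), indices taken mod 7.
Σ = (261) + (156) + (88) + (341) + (160) + (150) + (144) = 1300
Area = |Σ|/2 = 650.

650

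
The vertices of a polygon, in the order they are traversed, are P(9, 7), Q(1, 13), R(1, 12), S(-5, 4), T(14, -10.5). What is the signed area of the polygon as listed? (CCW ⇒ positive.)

Apply the surveyor's formula: 2A = Σ (x_i·y_{i+1} − x_{i+1}·y_i), indices taken mod 5.
Σ = (110) + (-1) + (64) + (-3.5) + (192.5) = 362
Signed area = Σ/2 = 181 (positive ⇒ counter-clockwise traversal).

181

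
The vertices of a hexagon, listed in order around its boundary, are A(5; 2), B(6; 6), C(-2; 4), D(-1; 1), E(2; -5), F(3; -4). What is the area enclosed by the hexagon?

Apply the shoelace formula: 2A = Σ (x_i·y_{i+1} − x_{i+1}·y_i), indices taken mod 6.
A→B: (5)(6) − (6)(2) = 18
B→C: (6)(4) − (-2)(6) = 36
C→D: (-2)(1) − (-1)(4) = 2
D→E: (-1)(-5) − (2)(1) = 3
E→F: (2)(-4) − (3)(-5) = 7
F→A: (3)(2) − (5)(-4) = 26
Σ = 92
Area = |Σ|/2 = 46.

46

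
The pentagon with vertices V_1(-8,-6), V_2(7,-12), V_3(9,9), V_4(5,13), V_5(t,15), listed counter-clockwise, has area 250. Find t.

The doubled signed area Σ (x_i y_{i+1} − x_{i+1} y_i) is linear in t.
With t=0 it equals 576; the coefficient of t is -19 (from the two edges through V_5).
So -19·t + 576 = 2·250 = 500 ⇒ t = 4.

4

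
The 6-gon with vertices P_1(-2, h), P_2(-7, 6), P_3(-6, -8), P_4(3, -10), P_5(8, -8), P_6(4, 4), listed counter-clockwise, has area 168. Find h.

The doubled signed area Σ (x_i y_{i+1} − x_{i+1} y_i) is linear in h.
With h=0 it equals 292; the coefficient of h is 11 (from the two edges through P_1).
So 11·h + 292 = 2·168 = 336 ⇒ h = 4.

4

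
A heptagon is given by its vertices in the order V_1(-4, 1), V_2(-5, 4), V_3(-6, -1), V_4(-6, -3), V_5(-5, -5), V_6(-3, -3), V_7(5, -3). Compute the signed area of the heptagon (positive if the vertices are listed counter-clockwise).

Apply the shoelace formula: 2A = Σ (x_i·y_{i+1} − x_{i+1}·y_i), indices taken mod 7.
Cross-terms: -11, 29, 12, 15, 0, 24, -7  ⇒  Σ = 62
Signed area = Σ/2 = 31 (positive ⇒ counter-clockwise traversal).

31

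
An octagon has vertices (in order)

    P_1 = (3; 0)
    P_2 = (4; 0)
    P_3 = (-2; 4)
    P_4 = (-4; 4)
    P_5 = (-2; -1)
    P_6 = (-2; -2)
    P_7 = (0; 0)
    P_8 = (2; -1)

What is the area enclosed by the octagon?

Σ = (0) + (16) + (8) + (12) + (2) + (0) + (0) + (3) = 41
Area = |Σ|/2 = 20.5.

20.5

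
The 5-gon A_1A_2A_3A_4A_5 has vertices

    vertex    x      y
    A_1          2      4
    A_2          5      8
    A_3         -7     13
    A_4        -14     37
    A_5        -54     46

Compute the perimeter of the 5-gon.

|A_1A_2| = √((3)² + (4)²) = √25 = 5
|A_2A_3| = √((-12)² + (5)²) = √169 = 13
|A_3A_4| = √((-7)² + (24)²) = √625 = 25
|A_4A_5| = √((-40)² + (9)²) = √1681 = 41
|A_5A_1| = √((56)² + (-42)²) = √4900 = 70
Perimeter = 5 + 13 + 25 + 41 + 70 = 154.

154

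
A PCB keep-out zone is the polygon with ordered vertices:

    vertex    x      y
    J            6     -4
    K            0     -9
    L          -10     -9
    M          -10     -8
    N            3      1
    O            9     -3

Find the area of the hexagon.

J→K: (6)(-9) − (0)(-4) = -54
K→L: (0)(-9) − (-10)(-9) = -90
L→M: (-10)(-8) − (-10)(-9) = -10
M→N: (-10)(1) − (3)(-8) = 14
N→O: (3)(-3) − (9)(1) = -18
O→J: (9)(-4) − (6)(-3) = -18
Σ = -176
Area = |Σ|/2 = 88.

88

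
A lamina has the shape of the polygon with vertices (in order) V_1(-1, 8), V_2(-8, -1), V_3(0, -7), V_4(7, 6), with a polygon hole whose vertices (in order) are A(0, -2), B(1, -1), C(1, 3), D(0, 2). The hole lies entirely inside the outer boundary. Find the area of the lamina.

Outer boundary:
V_1→V_2: (-1)(-1) − (-8)(8) = 65
V_2→V_3: (-8)(-7) − (0)(-1) = 56
V_3→V_4: (0)(6) − (7)(-7) = 49
V_4→V_1: (7)(8) − (-1)(6) = 62
Σ = 232
Area = |Σ|/2 = 116.
Hole:
Apply the shoelace formula: 2A = Σ (x_i·y_{i+1} − x_{i+1}·y_i), indices taken mod 4.
Σ = (2) + (4) + (2) + (0) = 8
Area = |Σ|/2 = 4.
Net area = 116 − 4 = 112.

112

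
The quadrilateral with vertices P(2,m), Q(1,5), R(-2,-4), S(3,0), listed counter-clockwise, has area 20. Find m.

6

Write out the shoelace sum; only the two edges meeting at P involve m:
2·Area = [(3·m − 2·0) + (2·5 − 1·m)] + 18
       = 2·m + 28 = 40
⇒ m = 6.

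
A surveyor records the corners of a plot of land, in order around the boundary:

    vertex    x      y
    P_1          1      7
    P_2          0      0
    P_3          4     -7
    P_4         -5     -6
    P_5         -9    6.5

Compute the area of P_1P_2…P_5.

Apply the surveyor's formula: 2A = Σ (x_i·y_{i+1} − x_{i+1}·y_i), indices taken mod 5.
Σ = (0) + (0) + (-59) + (-86.5) + (-69.5) = -215
Area = |Σ|/2 = 107.5.

107.5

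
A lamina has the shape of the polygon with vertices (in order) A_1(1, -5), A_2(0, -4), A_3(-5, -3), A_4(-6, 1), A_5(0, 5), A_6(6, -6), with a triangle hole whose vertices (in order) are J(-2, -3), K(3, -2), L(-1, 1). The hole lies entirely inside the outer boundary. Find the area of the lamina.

56

Outer boundary:
Σ = (-4) + (-20) + (-23) + (-30) + (-30) + (-24) = -131
Area = |Σ|/2 = 65.5.
Hole:
Apply the shoelace formula: 2A = Σ (x_i·y_{i+1} − x_{i+1}·y_i), indices taken mod 3.
Σ = (13) + (1) + (5) = 19
Area = |Σ|/2 = 9.5.
Net area = 65.5 − 9.5 = 56.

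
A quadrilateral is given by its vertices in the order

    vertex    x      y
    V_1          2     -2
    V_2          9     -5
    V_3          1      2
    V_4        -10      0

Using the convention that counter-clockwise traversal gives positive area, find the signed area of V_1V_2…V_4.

35.5

Apply the shoelace formula: 2A = Σ (x_i·y_{i+1} − x_{i+1}·y_i), indices taken mod 4.
V_1→V_2: (2)(-5) − (9)(-2) = 8
V_2→V_3: (9)(2) − (1)(-5) = 23
V_3→V_4: (1)(0) − (-10)(2) = 20
V_4→V_1: (-10)(-2) − (2)(0) = 20
Σ = 71
Signed area = Σ/2 = 35.5 (positive ⇒ counter-clockwise traversal).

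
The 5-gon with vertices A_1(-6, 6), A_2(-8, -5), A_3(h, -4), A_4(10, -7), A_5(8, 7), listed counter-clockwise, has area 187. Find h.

-4

The doubled signed area Σ (x_i y_{i+1} − x_{i+1} y_i) is linear in h.
With h=0 it equals 366; the coefficient of h is -2 (from the two edges through A_3).
So -2·h + 366 = 2·187 = 374 ⇒ h = -4.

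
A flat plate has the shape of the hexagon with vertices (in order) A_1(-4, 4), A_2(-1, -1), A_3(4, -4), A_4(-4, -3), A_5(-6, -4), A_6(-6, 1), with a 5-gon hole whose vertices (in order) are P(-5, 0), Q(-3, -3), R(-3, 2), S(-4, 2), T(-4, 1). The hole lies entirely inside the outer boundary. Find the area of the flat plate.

Outer boundary:
Apply the surveyor's formula: 2A = Σ (x_i·y_{i+1} − x_{i+1}·y_i), indices taken mod 6.
Σ = (8) + (8) + (-28) + (-2) + (-30) + (-20) = -64
Area = |Σ|/2 = 32.
Hole:
Σ = (15) + (-15) + (2) + (4) + (5) = 11
Area = |Σ|/2 = 5.5.
Net area = 32 − 5.5 = 26.5.

26.5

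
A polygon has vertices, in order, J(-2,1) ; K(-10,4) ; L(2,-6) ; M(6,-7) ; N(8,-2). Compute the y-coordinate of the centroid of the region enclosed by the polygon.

Apply the shoelace (surveyor's) formula. First the cross-terms c_i = x_i·y_{i+1} − x_{i+1}·y_i:
  2, 52, 22, 44, 4  ⇒  2A = 124, A = 62.
Then Σ (y_i + y_{i+1})·c_i = -780, so ȳ = -780 / (6·62) = -65/31.

-65/31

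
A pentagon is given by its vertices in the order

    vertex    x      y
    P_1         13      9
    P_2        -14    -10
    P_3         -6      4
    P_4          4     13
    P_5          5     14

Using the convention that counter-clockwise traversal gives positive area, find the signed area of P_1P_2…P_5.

-180

Apply the shoelace (surveyor's) formula: 2A = Σ (x_i·y_{i+1} − x_{i+1}·y_i), indices taken mod 5.
Cross-terms: -4, -116, -94, -9, -137  ⇒  Σ = -360
Signed area = Σ/2 = -180 (negative ⇒ clockwise traversal).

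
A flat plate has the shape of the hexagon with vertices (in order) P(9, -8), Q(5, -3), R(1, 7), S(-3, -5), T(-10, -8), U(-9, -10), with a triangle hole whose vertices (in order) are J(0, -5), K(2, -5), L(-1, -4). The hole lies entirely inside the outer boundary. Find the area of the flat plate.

Outer boundary:
Cross-terms: 13, 38, 16, -26, 28, 162  ⇒  Σ = 231
Area = |Σ|/2 = 115.5.
Hole:
J→K: (0)(-5) − (2)(-5) = 10
K→L: (2)(-4) − (-1)(-5) = -13
L→J: (-1)(-5) − (0)(-4) = 5
Σ = 2
Area = |Σ|/2 = 1.
Net area = 115.5 − 1 = 114.5.

114.5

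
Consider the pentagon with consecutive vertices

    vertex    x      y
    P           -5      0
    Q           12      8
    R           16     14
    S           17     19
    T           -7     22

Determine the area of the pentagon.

341.5

Apply the shoelace (surveyor's) formula: 2A = Σ (x_i·y_{i+1} − x_{i+1}·y_i), indices taken mod 5.
Cross-terms: -40, 40, 66, 507, 110  ⇒  Σ = 683
Area = |Σ|/2 = 341.5.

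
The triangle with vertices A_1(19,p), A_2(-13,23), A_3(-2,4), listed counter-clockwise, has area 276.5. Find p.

18

Write out the shoelace sum; only the two edges meeting at A_1 involve p:
2·Area = [((-2)·p − 19·4) + (19·23 − (-13)·p)] + -6
       = 11·p + 355 = 553
⇒ p = 18.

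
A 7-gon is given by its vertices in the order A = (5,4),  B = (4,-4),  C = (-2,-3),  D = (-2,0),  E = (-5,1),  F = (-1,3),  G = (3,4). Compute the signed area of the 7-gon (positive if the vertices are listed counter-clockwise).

A→B: (5)(-4) − (4)(4) = -36
B→C: (4)(-3) − (-2)(-4) = -20
C→D: (-2)(0) − (-2)(-3) = -6
D→E: (-2)(1) − (-5)(0) = -2
E→F: (-5)(3) − (-1)(1) = -14
F→G: (-1)(4) − (3)(3) = -13
G→A: (3)(4) − (5)(4) = -8
Σ = -99
Signed area = Σ/2 = -49.5 (negative ⇒ clockwise traversal).

-49.5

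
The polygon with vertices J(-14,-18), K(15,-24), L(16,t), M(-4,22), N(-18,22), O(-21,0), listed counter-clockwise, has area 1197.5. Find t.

The doubled signed area Σ (x_i y_{i+1} − x_{i+1} y_i) is linear in t.
With t=0 it equals 2490; the coefficient of t is 19 (from the two edges through L).
So 19·t + 2490 = 2·1197.5 = 2395 ⇒ t = -5.

-5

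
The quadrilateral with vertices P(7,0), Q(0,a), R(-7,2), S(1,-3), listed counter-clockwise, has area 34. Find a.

2

Write out the shoelace sum; only the two edges meeting at Q involve a:
2·Area = [(7·a − 0·0) + (0·2 − (-7)·a)] + 40
       = 14·a + 40 = 68
⇒ a = 2.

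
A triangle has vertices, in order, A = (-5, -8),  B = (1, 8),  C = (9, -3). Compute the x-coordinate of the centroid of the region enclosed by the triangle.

Apply the shoelace formula. First the cross-terms c_i = x_i·y_{i+1} − x_{i+1}·y_i:
  -32, -75, -87  ⇒  2A = -194, A = -97.
Then Σ (x_i + x_{i+1})·c_i = -970, so x̄ = -970 / (6·(-97)) = 5/3.

5/3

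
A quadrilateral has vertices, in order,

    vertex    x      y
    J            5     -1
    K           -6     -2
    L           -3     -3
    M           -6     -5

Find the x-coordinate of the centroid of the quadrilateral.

-4/3

Apply the shoelace (surveyor's) formula. First the cross-terms c_i = x_i·y_{i+1} − x_{i+1}·y_i:
  -16, 12, -3, 31  ⇒  2A = 24, A = 12.
Then Σ (x_i + x_{i+1})·c_i = -96, so x̄ = -96 / (6·12) = -4/3.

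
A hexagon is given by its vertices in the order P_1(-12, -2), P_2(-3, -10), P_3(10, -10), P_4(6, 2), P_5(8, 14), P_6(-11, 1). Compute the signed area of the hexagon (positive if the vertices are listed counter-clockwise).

294

Apply Gauss's area formula: 2A = Σ (x_i·y_{i+1} − x_{i+1}·y_i), indices taken mod 6.
Cross-terms: 114, 130, 80, 68, 162, 34  ⇒  Σ = 588
Signed area = Σ/2 = 294 (positive ⇒ counter-clockwise traversal).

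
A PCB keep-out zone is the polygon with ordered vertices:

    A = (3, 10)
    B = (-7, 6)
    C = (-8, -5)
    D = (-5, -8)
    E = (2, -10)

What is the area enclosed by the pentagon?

163

A→B: (3)(6) − (-7)(10) = 88
B→C: (-7)(-5) − (-8)(6) = 83
C→D: (-8)(-8) − (-5)(-5) = 39
D→E: (-5)(-10) − (2)(-8) = 66
E→A: (2)(10) − (3)(-10) = 50
Σ = 326
Area = |Σ|/2 = 163.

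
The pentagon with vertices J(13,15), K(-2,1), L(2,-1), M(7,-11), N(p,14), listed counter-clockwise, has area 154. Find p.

Write out the shoelace sum; only the two edges meeting at N involve p:
2·Area = [(7·14 − p·(-11)) + (p·15 − 13·14)] + 28
       = 26·p + -56 = 308
⇒ p = 14.

14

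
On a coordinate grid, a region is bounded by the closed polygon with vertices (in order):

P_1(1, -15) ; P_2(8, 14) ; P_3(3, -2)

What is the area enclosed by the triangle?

Apply the shoelace formula: 2A = Σ (x_i·y_{i+1} − x_{i+1}·y_i), indices taken mod 3.
Σ = (134) + (-58) + (-43) = 33
Area = |Σ|/2 = 16.5.

16.5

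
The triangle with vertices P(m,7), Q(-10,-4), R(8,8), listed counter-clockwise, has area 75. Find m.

-6

The doubled signed area Σ (x_i y_{i+1} − x_{i+1} y_i) is linear in m.
With m=0 it equals 78; the coefficient of m is -12 (from the two edges through P).
So -12·m + 78 = 2·75 = 150 ⇒ m = -6.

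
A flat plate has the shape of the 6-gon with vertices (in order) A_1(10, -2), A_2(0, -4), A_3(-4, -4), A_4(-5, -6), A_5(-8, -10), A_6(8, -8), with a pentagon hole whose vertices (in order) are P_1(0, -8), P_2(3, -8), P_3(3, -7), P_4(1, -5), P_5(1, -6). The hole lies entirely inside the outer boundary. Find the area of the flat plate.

Outer boundary:
Apply the shoelace (surveyor's) formula: 2A = Σ (x_i·y_{i+1} − x_{i+1}·y_i), indices taken mod 6.
Σ = (-40) + (-16) + (4) + (2) + (144) + (64) = 158
Area = |Σ|/2 = 79.
Hole:
Cross-terms: 24, 3, -8, -1, -8  ⇒  Σ = 10
Area = |Σ|/2 = 5.
Net area = 79 − 5 = 74.

74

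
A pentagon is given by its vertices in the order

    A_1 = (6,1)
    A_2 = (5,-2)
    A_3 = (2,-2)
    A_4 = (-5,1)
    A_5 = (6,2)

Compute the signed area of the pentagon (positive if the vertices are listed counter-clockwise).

-26.5

Apply the surveyor's formula: 2A = Σ (x_i·y_{i+1} − x_{i+1}·y_i), indices taken mod 5.
Σ = (-17) + (-6) + (-8) + (-16) + (-6) = -53
Signed area = Σ/2 = -26.5 (negative ⇒ clockwise traversal).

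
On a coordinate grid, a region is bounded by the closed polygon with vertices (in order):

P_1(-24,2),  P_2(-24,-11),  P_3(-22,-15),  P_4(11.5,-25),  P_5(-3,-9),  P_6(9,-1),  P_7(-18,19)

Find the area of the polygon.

P_1→P_2: (-24)(-11) − (-24)(2) = 312
P_2→P_3: (-24)(-15) − (-22)(-11) = 118
P_3→P_4: (-22)(-25) − (11.5)(-15) = 722.5
P_4→P_5: (11.5)(-9) − (-3)(-25) = -178.5
P_5→P_6: (-3)(-1) − (9)(-9) = 84
P_6→P_7: (9)(19) − (-18)(-1) = 153
P_7→P_1: (-18)(2) − (-24)(19) = 420
Σ = 1631
Area = |Σ|/2 = 815.5.

815.5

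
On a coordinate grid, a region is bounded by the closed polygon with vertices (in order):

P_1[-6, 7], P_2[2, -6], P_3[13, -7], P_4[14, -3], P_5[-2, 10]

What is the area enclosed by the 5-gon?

Σ = (22) + (64) + (59) + (134) + (46) = 325
Area = |Σ|/2 = 162.5.

162.5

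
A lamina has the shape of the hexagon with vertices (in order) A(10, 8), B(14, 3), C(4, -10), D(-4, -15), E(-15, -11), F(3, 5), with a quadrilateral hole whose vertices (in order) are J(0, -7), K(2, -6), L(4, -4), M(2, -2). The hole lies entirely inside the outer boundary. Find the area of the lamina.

283.5

Outer boundary:
Σ = (-82) + (-152) + (-100) + (-181) + (-42) + (-26) = -583
Area = |Σ|/2 = 291.5.
Hole:
J→K: (0)(-6) − (2)(-7) = 14
K→L: (2)(-4) − (4)(-6) = 16
L→M: (4)(-2) − (2)(-4) = 0
M→J: (2)(-7) − (0)(-2) = -14
Σ = 16
Area = |Σ|/2 = 8.
Net area = 291.5 − 8 = 283.5.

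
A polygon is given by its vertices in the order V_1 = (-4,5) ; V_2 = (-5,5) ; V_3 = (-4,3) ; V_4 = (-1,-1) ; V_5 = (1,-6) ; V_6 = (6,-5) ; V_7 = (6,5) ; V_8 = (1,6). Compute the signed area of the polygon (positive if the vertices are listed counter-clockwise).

V_1→V_2: (-4)(5) − (-5)(5) = 5
V_2→V_3: (-5)(3) − (-4)(5) = 5
V_3→V_4: (-4)(-1) − (-1)(3) = 7
V_4→V_5: (-1)(-6) − (1)(-1) = 7
V_5→V_6: (1)(-5) − (6)(-6) = 31
V_6→V_7: (6)(5) − (6)(-5) = 60
V_7→V_8: (6)(6) − (1)(5) = 31
V_8→V_1: (1)(5) − (-4)(6) = 29
Σ = 175
Signed area = Σ/2 = 87.5 (positive ⇒ counter-clockwise traversal).

87.5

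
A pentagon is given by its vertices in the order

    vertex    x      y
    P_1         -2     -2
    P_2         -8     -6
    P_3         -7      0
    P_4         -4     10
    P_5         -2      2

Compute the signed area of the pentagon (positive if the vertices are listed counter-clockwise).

-48

Apply Gauss's area formula: 2A = Σ (x_i·y_{i+1} − x_{i+1}·y_i), indices taken mod 5.
Cross-terms: -4, -42, -70, 12, 8  ⇒  Σ = -96
Signed area = Σ/2 = -48 (negative ⇒ clockwise traversal).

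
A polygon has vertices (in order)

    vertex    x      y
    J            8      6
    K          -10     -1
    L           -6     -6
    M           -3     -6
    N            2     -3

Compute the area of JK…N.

90.5

Apply the surveyor's formula: 2A = Σ (x_i·y_{i+1} − x_{i+1}·y_i), indices taken mod 5.
Σ = (52) + (54) + (18) + (21) + (36) = 181
Area = |Σ|/2 = 90.5.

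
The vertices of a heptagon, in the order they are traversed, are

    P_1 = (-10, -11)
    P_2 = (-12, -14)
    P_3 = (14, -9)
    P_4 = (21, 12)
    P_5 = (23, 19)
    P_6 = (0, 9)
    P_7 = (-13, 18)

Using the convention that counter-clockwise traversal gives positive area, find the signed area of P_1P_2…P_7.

Apply the shoelace (surveyor's) formula: 2A = Σ (x_i·y_{i+1} − x_{i+1}·y_i), indices taken mod 7.
Σ = (8) + (304) + (357) + (123) + (207) + (117) + (323) = 1439
Signed area = Σ/2 = 719.5 (positive ⇒ counter-clockwise traversal).

719.5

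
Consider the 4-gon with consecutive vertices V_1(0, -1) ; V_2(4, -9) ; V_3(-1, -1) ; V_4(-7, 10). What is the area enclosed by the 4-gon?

Apply Gauss's area formula: 2A = Σ (x_i·y_{i+1} − x_{i+1}·y_i), indices taken mod 4.
Cross-terms: 4, -13, -17, 7  ⇒  Σ = -19
Area = |Σ|/2 = 9.5.

9.5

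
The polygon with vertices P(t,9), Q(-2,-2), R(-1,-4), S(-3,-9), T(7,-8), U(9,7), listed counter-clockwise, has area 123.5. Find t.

The doubled signed area Σ (x_i y_{i+1} − x_{i+1} y_i) is linear in t.
With t=0 it equals 310; the coefficient of t is -9 (from the two edges through P).
So -9·t + 310 = 2·123.5 = 247 ⇒ t = 7.

7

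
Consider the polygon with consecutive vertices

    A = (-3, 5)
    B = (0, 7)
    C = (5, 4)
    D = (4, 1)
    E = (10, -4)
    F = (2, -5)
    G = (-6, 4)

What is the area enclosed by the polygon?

Σ = (-21) + (-35) + (-11) + (-26) + (-42) + (-22) + (-18) = -175
Area = |Σ|/2 = 87.5.

87.5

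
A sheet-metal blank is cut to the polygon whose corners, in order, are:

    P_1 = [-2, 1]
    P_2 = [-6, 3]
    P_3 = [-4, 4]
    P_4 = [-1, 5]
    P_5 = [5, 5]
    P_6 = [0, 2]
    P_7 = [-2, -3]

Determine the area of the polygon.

26

Σ = (0) + (-12) + (-16) + (-30) + (10) + (4) + (-8) = -52
Area = |Σ|/2 = 26.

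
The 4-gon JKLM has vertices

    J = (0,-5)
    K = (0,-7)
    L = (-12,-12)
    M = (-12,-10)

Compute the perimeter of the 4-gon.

30

|JK| = √((0)² + (-2)²) = √4 = 2
|KL| = √((-12)² + (-5)²) = √169 = 13
|LM| = √((0)² + (2)²) = √4 = 2
|MJ| = √((12)² + (5)²) = √169 = 13
Perimeter = 2 + 13 + 2 + 13 = 30.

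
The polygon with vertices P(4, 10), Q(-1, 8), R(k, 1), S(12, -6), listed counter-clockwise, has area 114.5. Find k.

-4

The doubled signed area Σ (x_i y_{i+1} − x_{i+1} y_i) is linear in k.
With k=0 it equals 173; the coefficient of k is -14 (from the two edges through R).
So -14·k + 173 = 2·114.5 = 229 ⇒ k = -4.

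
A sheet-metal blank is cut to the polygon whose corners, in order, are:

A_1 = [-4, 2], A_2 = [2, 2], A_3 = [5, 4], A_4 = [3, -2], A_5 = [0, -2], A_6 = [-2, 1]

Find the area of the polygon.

Σ = (-12) + (-2) + (-22) + (-6) + (-4) + (0) = -46
Area = |Σ|/2 = 23.

23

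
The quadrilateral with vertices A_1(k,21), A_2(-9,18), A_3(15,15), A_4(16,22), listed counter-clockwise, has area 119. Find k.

-7

The doubled signed area Σ (x_i y_{i+1} − x_{i+1} y_i) is linear in k.
With k=0 it equals 210; the coefficient of k is -4 (from the two edges through A_1).
So -4·k + 210 = 2·119 = 238 ⇒ k = -7.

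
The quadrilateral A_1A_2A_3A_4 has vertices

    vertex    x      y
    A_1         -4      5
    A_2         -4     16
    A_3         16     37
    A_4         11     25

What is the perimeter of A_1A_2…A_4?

|A_1A_2| = √((0)² + (11)²) = √121 = 11
|A_2A_3| = √((20)² + (21)²) = √841 = 29
|A_3A_4| = √((-5)² + (-12)²) = √169 = 13
|A_4A_1| = √((-15)² + (-20)²) = √625 = 25
Perimeter = 11 + 29 + 13 + 25 = 78.

78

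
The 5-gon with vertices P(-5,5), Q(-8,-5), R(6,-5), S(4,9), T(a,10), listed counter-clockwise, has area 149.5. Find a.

Write out the shoelace sum; only the two edges meeting at T involve a:
2·Area = [(4·10 − a·9) + (a·5 − (-5)·10)] + 209
       = -4·a + 299 = 299
⇒ a = 0.

0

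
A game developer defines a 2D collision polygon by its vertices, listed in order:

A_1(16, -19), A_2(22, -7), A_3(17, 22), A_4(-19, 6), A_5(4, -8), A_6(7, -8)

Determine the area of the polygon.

788

Apply the shoelace (surveyor's) formula: 2A = Σ (x_i·y_{i+1} − x_{i+1}·y_i), indices taken mod 6.
Σ = (306) + (603) + (520) + (128) + (24) + (-5) = 1576
Area = |Σ|/2 = 788.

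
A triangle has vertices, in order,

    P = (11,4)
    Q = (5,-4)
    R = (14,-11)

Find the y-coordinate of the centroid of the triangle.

-11/3

Apply Gauss's area formula. First the cross-terms c_i = x_i·y_{i+1} − x_{i+1}·y_i:
  -64, 1, 177  ⇒  2A = 114, A = 57.
Then Σ (y_i + y_{i+1})·c_i = -1254, so ȳ = -1254 / (6·57) = -11/3.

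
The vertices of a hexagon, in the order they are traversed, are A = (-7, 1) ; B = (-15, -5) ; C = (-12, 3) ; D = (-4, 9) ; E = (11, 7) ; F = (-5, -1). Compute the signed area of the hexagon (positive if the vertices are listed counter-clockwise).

-133

Σ = (50) + (-105) + (-96) + (-127) + (24) + (-12) = -266
Signed area = Σ/2 = -133 (negative ⇒ clockwise traversal).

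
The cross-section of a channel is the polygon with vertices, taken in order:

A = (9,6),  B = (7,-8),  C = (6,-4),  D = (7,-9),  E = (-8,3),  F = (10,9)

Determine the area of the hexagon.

Σ = (-114) + (20) + (-26) + (-51) + (-102) + (-21) = -294
Area = |Σ|/2 = 147.

147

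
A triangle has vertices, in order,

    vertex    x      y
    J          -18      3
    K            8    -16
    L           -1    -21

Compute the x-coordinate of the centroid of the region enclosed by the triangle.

Apply the shoelace (surveyor's) formula. First the cross-terms c_i = x_i·y_{i+1} − x_{i+1}·y_i:
  264, -184, -381  ⇒  2A = -301, A = -150.5.
Then Σ (x_i + x_{i+1})·c_i = 3311, so x̄ = 3311 / (6·(-150.5)) = -11/3.

-11/3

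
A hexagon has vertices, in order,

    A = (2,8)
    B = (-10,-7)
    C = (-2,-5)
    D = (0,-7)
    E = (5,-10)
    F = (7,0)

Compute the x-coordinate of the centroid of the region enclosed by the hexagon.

177/277

Apply the surveyor's formula. First the cross-terms c_i = x_i·y_{i+1} − x_{i+1}·y_i:
  66, 36, 14, 35, 70, 56  ⇒  2A = 277, A = 138.5.
Then Σ (x_i + x_{i+1})·c_i = 531, so x̄ = 531 / (6·138.5) = 177/277.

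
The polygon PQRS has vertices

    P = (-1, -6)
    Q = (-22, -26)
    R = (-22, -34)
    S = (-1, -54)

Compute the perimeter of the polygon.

114

|PQ| = √((-21)² + (-20)²) = √841 = 29
|QR| = √((0)² + (-8)²) = √64 = 8
|RS| = √((21)² + (-20)²) = √841 = 29
|SP| = √((0)² + (48)²) = √2304 = 48
Perimeter = 29 + 8 + 29 + 48 = 114.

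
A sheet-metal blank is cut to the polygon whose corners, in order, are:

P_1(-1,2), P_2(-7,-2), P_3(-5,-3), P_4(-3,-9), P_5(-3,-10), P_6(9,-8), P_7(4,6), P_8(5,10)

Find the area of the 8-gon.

P_1→P_2: (-1)(-2) − (-7)(2) = 16
P_2→P_3: (-7)(-3) − (-5)(-2) = 11
P_3→P_4: (-5)(-9) − (-3)(-3) = 36
P_4→P_5: (-3)(-10) − (-3)(-9) = 3
P_5→P_6: (-3)(-8) − (9)(-10) = 114
P_6→P_7: (9)(6) − (4)(-8) = 86
P_7→P_8: (4)(10) − (5)(6) = 10
P_8→P_1: (5)(2) − (-1)(10) = 20
Σ = 296
Area = |Σ|/2 = 148.

148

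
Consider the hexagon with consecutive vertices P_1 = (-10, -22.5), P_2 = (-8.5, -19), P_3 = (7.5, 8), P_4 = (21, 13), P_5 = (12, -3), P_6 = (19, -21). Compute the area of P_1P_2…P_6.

Apply Gauss's area formula: 2A = Σ (x_i·y_{i+1} − x_{i+1}·y_i), indices taken mod 6.
Σ = (-1.25) + (74.5) + (-70.5) + (-219) + (-195) + (-637.5) = -1048.75
Area = |Σ|/2 = 524.375.

524.375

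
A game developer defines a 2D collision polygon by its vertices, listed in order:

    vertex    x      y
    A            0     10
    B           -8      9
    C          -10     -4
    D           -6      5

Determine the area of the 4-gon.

Apply the shoelace formula: 2A = Σ (x_i·y_{i+1} − x_{i+1}·y_i), indices taken mod 4.
A→B: (0)(9) − (-8)(10) = 80
B→C: (-8)(-4) − (-10)(9) = 122
C→D: (-10)(5) − (-6)(-4) = -74
D→A: (-6)(10) − (0)(5) = -60
Σ = 68
Area = |Σ|/2 = 34.

34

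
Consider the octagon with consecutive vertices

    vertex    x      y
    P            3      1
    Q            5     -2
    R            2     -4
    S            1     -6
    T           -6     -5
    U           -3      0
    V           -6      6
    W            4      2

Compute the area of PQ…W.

Apply the shoelace (surveyor's) formula: 2A = Σ (x_i·y_{i+1} − x_{i+1}·y_i), indices taken mod 8.
Σ = (-11) + (-16) + (-8) + (-41) + (-15) + (-18) + (-36) + (-2) = -147
Area = |Σ|/2 = 73.5.

73.5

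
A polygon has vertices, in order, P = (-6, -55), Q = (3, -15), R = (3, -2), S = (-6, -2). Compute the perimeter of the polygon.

|PQ| = √((9)² + (40)²) = √1681 = 41
|QR| = √((0)² + (13)²) = √169 = 13
|RS| = √((-9)² + (0)²) = √81 = 9
|SP| = √((0)² + (-53)²) = √2809 = 53
Perimeter = 41 + 13 + 9 + 53 = 116.

116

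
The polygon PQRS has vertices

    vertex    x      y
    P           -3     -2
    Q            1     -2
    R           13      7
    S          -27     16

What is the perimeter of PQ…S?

|PQ| = √((4)² + (0)²) = √16 = 4
|QR| = √((12)² + (9)²) = √225 = 15
|RS| = √((-40)² + (9)²) = √1681 = 41
|SP| = √((24)² + (-18)²) = √900 = 30
Perimeter = 4 + 15 + 41 + 30 = 90.

90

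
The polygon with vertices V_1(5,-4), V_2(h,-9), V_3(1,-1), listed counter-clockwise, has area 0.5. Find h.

The doubled signed area Σ (x_i y_{i+1} − x_{i+1} y_i) is linear in h.
With h=0 it equals -35; the coefficient of h is 3 (from the two edges through V_2).
So 3·h + -35 = 2·0.5 = 1 ⇒ h = 12.

12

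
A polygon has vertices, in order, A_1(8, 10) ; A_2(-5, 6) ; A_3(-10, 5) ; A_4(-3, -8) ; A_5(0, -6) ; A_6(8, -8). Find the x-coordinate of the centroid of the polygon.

8/9

Apply the surveyor's formula. First the cross-terms c_i = x_i·y_{i+1} − x_{i+1}·y_i:
  98, 35, 95, 18, 48, 144  ⇒  2A = 438, A = 219.
Then Σ (x_i + x_{i+1})·c_i = 1168, so x̄ = 1168 / (6·219) = 8/9.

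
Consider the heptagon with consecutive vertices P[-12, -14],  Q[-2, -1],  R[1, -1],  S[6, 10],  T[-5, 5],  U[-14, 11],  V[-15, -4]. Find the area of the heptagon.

240.5

Apply the surveyor's formula: 2A = Σ (x_i·y_{i+1} − x_{i+1}·y_i), indices taken mod 7.
P→Q: (-12)(-1) − (-2)(-14) = -16
Q→R: (-2)(-1) − (1)(-1) = 3
R→S: (1)(10) − (6)(-1) = 16
S→T: (6)(5) − (-5)(10) = 80
T→U: (-5)(11) − (-14)(5) = 15
U→V: (-14)(-4) − (-15)(11) = 221
V→P: (-15)(-14) − (-12)(-4) = 162
Σ = 481
Area = |Σ|/2 = 240.5.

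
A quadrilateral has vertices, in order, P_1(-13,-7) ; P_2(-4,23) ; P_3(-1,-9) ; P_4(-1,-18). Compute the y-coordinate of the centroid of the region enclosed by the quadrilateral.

Apply the shoelace formula. First the cross-terms c_i = x_i·y_{i+1} − x_{i+1}·y_i:
  -327, 59, 9, -227  ⇒  2A = -486, A = -243.
Then Σ (y_i + y_{i+1})·c_i = 1026, so ȳ = 1026 / (6·(-243)) = -19/27.

-19/27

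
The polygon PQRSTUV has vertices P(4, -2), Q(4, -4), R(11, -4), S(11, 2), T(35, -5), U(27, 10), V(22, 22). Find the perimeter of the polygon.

|PQ| = √((0)² + (-2)²) = √4 = 2
|QR| = √((7)² + (0)²) = √49 = 7
|RS| = √((0)² + (6)²) = √36 = 6
|ST| = √((24)² + (-7)²) = √625 = 25
|TU| = √((-8)² + (15)²) = √289 = 17
|UV| = √((-5)² + (12)²) = √169 = 13
|VP| = √((-18)² + (-24)²) = √900 = 30
Perimeter = 2 + 7 + 6 + 25 + 17 + 13 + 30 = 100.

100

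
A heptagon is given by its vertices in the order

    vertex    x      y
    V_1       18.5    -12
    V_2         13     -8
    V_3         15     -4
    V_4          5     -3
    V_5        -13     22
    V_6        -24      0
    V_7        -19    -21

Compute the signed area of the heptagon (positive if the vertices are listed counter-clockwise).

Σ = (8) + (68) + (-25) + (71) + (528) + (504) + (616.5) = 1770.5
Signed area = Σ/2 = 885.25 (positive ⇒ counter-clockwise traversal).

885.25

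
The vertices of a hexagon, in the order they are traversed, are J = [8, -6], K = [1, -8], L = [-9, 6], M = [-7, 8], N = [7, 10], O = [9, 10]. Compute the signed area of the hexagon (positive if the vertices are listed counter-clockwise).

-217

Σ = (-58) + (-66) + (-30) + (-126) + (-20) + (-134) = -434
Signed area = Σ/2 = -217 (negative ⇒ clockwise traversal).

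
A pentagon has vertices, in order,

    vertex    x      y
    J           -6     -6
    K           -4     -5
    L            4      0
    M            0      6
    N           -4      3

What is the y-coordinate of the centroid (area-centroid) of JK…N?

Apply Gauss's area formula. First the cross-terms c_i = x_i·y_{i+1} − x_{i+1}·y_i:
  6, 20, 24, 24, 42  ⇒  2A = 116, A = 58.
Then Σ (y_i + y_{i+1})·c_i = 68, so ȳ = 68 / (6·58) = 17/87.

17/87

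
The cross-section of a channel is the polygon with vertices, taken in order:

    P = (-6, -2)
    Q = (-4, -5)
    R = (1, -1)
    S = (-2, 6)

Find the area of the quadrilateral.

37.5

Apply the shoelace (surveyor's) formula: 2A = Σ (x_i·y_{i+1} − x_{i+1}·y_i), indices taken mod 4.
P→Q: (-6)(-5) − (-4)(-2) = 22
Q→R: (-4)(-1) − (1)(-5) = 9
R→S: (1)(6) − (-2)(-1) = 4
S→P: (-2)(-2) − (-6)(6) = 40
Σ = 75
Area = |Σ|/2 = 37.5.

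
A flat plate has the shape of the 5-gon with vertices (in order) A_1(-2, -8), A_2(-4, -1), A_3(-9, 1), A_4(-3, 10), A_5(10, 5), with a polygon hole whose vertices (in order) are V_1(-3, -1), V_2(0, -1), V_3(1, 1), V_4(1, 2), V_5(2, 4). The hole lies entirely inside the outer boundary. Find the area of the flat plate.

150

Outer boundary:
Cross-terms: -30, -13, -87, -115, -70  ⇒  Σ = -315
Area = |Σ|/2 = 157.5.
Hole:
Apply Gauss's area formula: 2A = Σ (x_i·y_{i+1} − x_{i+1}·y_i), indices taken mod 5.
V_1→V_2: (-3)(-1) − (0)(-1) = 3
V_2→V_3: (0)(1) − (1)(-1) = 1
V_3→V_4: (1)(2) − (1)(1) = 1
V_4→V_5: (1)(4) − (2)(2) = 0
V_5→V_1: (2)(-1) − (-3)(4) = 10
Σ = 15
Area = |Σ|/2 = 7.5.
Net area = 157.5 − 7.5 = 150.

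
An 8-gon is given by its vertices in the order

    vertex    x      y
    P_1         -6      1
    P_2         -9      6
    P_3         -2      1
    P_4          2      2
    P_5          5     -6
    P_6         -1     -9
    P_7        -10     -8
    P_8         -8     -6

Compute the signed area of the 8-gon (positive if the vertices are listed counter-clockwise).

-116.5

Apply Gauss's area formula: 2A = Σ (x_i·y_{i+1} − x_{i+1}·y_i), indices taken mod 8.
Σ = (-27) + (3) + (-6) + (-22) + (-51) + (-82) + (-4) + (-44) = -233
Signed area = Σ/2 = -116.5 (negative ⇒ clockwise traversal).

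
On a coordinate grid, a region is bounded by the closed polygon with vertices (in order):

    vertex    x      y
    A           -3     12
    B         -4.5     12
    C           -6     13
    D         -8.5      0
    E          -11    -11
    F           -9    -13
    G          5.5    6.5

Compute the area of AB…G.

189

Σ = (18) + (13.5) + (110.5) + (93.5) + (44) + (13) + (85.5) = 378
Area = |Σ|/2 = 189.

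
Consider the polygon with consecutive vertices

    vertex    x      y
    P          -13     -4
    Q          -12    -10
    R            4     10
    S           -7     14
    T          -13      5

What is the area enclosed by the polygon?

Apply the shoelace (surveyor's) formula: 2A = Σ (x_i·y_{i+1} − x_{i+1}·y_i), indices taken mod 5.
P→Q: (-13)(-10) − (-12)(-4) = 82
Q→R: (-12)(10) − (4)(-10) = -80
R→S: (4)(14) − (-7)(10) = 126
S→T: (-7)(5) − (-13)(14) = 147
T→P: (-13)(-4) − (-13)(5) = 117
Σ = 392
Area = |Σ|/2 = 196.

196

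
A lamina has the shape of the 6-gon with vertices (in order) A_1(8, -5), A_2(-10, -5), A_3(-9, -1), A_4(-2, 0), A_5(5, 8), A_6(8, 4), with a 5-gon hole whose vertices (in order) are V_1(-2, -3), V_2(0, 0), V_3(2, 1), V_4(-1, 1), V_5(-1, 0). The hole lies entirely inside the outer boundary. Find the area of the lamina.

Outer boundary:
Cross-terms: -90, -35, -2, -16, -44, -72  ⇒  Σ = -259
Area = |Σ|/2 = 129.5.
Hole:
Apply the shoelace (surveyor's) formula: 2A = Σ (x_i·y_{i+1} − x_{i+1}·y_i), indices taken mod 5.
Σ = (0) + (0) + (3) + (1) + (3) = 7
Area = |Σ|/2 = 3.5.
Net area = 129.5 − 3.5 = 126.

126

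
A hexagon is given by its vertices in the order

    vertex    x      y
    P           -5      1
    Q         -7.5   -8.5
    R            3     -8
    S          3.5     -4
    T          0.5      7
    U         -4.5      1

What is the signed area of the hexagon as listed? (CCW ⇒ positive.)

105.25

Apply the shoelace formula: 2A = Σ (x_i·y_{i+1} − x_{i+1}·y_i), indices taken mod 6.
P→Q: (-5)(-8.5) − (-7.5)(1) = 50
Q→R: (-7.5)(-8) − (3)(-8.5) = 85.5
R→S: (3)(-4) − (3.5)(-8) = 16
S→T: (3.5)(7) − (0.5)(-4) = 26.5
T→U: (0.5)(1) − (-4.5)(7) = 32
U→P: (-4.5)(1) − (-5)(1) = 0.5
Σ = 210.5
Signed area = Σ/2 = 105.25 (positive ⇒ counter-clockwise traversal).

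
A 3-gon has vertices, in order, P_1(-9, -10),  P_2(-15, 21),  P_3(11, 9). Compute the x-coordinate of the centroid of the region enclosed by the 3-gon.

Apply Gauss's area formula. First the cross-terms c_i = x_i·y_{i+1} − x_{i+1}·y_i:
  -339, -366, -29  ⇒  2A = -734, A = -367.
Then Σ (x_i + x_{i+1})·c_i = 9542, so x̄ = 9542 / (6·(-367)) = -13/3.

-13/3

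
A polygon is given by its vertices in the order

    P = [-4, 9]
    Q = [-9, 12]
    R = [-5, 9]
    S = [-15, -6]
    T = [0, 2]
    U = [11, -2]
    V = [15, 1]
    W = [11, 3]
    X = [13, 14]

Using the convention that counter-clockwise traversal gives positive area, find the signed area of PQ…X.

244

Cross-terms: 33, -21, 165, -30, -22, 41, 34, 115, 173  ⇒  Σ = 488
Signed area = Σ/2 = 244 (positive ⇒ counter-clockwise traversal).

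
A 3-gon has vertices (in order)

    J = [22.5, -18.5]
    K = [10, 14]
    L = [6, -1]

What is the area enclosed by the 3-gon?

J→K: (22.5)(14) − (10)(-18.5) = 500
K→L: (10)(-1) − (6)(14) = -94
L→J: (6)(-18.5) − (22.5)(-1) = -88.5
Σ = 317.5
Area = |Σ|/2 = 158.75.

158.75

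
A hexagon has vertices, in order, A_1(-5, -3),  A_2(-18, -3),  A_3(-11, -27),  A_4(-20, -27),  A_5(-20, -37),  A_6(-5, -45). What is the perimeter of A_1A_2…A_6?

116

|A_1A_2| = √((-13)² + (0)²) = √169 = 13
|A_2A_3| = √((7)² + (-24)²) = √625 = 25
|A_3A_4| = √((-9)² + (0)²) = √81 = 9
|A_4A_5| = √((0)² + (-10)²) = √100 = 10
|A_5A_6| = √((15)² + (-8)²) = √289 = 17
|A_6A_1| = √((0)² + (42)²) = √1764 = 42
Perimeter = 13 + 25 + 9 + 10 + 17 + 42 = 116.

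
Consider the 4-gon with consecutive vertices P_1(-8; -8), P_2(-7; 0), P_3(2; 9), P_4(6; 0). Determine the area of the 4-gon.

110.5

Cross-terms: -56, -63, -54, -48  ⇒  Σ = -221
Area = |Σ|/2 = 110.5.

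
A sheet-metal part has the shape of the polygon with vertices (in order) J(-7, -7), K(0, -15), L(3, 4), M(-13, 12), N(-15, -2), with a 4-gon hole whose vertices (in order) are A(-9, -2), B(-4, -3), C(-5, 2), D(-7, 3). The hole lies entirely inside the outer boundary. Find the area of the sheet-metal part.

249.5

Outer boundary:
Apply Gauss's area formula: 2A = Σ (x_i·y_{i+1} − x_{i+1}·y_i), indices taken mod 5.
Σ = (105) + (45) + (88) + (206) + (91) = 535
Area = |Σ|/2 = 267.5.
Hole:
Cross-terms: 19, -23, -1, 41  ⇒  Σ = 36
Area = |Σ|/2 = 18.
Net area = 267.5 − 18 = 249.5.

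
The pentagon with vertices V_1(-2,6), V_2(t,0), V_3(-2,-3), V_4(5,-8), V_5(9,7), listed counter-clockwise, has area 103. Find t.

The doubled signed area Σ (x_i y_{i+1} − x_{i+1} y_i) is linear in t.
With t=0 it equals 206; the coefficient of t is -9 (from the two edges through V_2).
So -9·t + 206 = 2·103 = 206 ⇒ t = 0.

0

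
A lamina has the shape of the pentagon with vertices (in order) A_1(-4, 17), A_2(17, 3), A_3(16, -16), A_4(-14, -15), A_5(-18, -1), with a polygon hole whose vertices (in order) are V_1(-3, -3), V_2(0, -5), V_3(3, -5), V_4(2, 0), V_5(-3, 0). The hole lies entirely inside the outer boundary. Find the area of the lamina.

801

Outer boundary:
A_1→A_2: (-4)(3) − (17)(17) = -301
A_2→A_3: (17)(-16) − (16)(3) = -320
A_3→A_4: (16)(-15) − (-14)(-16) = -464
A_4→A_5: (-14)(-1) − (-18)(-15) = -256
A_5→A_1: (-18)(17) − (-4)(-1) = -310
Σ = -1651
Area = |Σ|/2 = 825.5.
Hole:
Apply Gauss's area formula: 2A = Σ (x_i·y_{i+1} − x_{i+1}·y_i), indices taken mod 5.
V_1→V_2: (-3)(-5) − (0)(-3) = 15
V_2→V_3: (0)(-5) − (3)(-5) = 15
V_3→V_4: (3)(0) − (2)(-5) = 10
V_4→V_5: (2)(0) − (-3)(0) = 0
V_5→V_1: (-3)(-3) − (-3)(0) = 9
Σ = 49
Area = |Σ|/2 = 24.5.
Net area = 825.5 − 24.5 = 801.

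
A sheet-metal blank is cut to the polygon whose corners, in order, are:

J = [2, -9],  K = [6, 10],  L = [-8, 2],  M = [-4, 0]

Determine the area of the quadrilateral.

105

Σ = (74) + (92) + (8) + (36) = 210
Area = |Σ|/2 = 105.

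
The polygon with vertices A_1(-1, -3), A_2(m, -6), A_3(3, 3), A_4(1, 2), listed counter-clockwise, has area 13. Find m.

Write out the shoelace sum; only the two edges meeting at A_2 involve m:
2·Area = [((-1)·(-6) − m·(-3)) + (m·3 − 3·(-6))] + 2
       = 6·m + 26 = 26
⇒ m = 0.

0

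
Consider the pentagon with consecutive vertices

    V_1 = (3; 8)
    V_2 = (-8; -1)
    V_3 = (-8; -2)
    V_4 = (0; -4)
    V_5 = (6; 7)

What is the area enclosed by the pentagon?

Σ = (61) + (8) + (32) + (24) + (27) = 152
Area = |Σ|/2 = 76.

76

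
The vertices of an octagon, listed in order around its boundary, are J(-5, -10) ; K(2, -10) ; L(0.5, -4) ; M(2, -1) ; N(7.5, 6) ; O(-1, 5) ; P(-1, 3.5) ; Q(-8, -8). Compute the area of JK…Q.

107.5

Apply the surveyor's formula: 2A = Σ (x_i·y_{i+1} − x_{i+1}·y_i), indices taken mod 8.
Cross-terms: 70, -3, 7.5, 19.5, 43.5, 1.5, 36, 40  ⇒  Σ = 215
Area = |Σ|/2 = 107.5.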